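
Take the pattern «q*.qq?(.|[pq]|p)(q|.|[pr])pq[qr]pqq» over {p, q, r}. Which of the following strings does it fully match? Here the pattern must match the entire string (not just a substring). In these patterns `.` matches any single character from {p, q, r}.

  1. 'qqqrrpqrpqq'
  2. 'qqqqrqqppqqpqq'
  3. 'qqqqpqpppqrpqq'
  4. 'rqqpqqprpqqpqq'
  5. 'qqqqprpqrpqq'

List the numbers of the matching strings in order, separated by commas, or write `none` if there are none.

1, 2, 3, 5

1 → match
2 → match
3 → match
4 → no match
5 → match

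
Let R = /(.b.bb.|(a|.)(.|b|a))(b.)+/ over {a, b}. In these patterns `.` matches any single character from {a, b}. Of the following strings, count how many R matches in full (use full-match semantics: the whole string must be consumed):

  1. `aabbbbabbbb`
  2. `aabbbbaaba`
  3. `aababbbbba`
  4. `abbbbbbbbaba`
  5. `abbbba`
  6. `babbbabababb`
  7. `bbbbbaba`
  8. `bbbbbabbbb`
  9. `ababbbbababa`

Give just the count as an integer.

7

1 → no match
2 → no match
3 → match
4 → match
5 → match
6 → match
7 → match
8 → match
9 → match
Total matched: 7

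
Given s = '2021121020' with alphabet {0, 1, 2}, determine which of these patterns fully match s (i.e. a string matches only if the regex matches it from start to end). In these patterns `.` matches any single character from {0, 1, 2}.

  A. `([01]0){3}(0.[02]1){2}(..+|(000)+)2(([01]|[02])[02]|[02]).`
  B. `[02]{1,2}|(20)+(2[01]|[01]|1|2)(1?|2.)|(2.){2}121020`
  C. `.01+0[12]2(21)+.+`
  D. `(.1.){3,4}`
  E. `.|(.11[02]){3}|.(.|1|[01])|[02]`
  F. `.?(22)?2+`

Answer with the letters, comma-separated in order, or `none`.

B

A → no match
B → match
C → no match
D → no match
E → no match
F → no match — must end with '2'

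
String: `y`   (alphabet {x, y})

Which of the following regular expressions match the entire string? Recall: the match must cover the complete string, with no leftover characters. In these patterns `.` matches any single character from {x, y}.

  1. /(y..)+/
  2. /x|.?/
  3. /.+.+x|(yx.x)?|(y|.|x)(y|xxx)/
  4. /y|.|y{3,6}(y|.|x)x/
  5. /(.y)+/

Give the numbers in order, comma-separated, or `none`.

2, 4

1 → no match
2 → match
3 → no match
4 → match
5 → no match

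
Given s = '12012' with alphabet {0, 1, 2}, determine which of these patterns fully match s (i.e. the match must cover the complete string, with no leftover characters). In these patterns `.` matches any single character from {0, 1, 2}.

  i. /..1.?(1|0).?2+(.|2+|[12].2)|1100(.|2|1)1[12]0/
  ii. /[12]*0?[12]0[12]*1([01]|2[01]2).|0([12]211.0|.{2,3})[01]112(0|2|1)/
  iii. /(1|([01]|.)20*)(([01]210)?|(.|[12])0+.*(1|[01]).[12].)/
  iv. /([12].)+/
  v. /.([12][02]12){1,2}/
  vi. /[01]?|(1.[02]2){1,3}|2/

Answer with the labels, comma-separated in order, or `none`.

v

i → no match
ii → no match
iii → no match
iv → no match
v → match
vi → no match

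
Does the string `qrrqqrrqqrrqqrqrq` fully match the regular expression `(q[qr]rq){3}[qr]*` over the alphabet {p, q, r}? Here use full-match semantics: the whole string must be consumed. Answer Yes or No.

Yes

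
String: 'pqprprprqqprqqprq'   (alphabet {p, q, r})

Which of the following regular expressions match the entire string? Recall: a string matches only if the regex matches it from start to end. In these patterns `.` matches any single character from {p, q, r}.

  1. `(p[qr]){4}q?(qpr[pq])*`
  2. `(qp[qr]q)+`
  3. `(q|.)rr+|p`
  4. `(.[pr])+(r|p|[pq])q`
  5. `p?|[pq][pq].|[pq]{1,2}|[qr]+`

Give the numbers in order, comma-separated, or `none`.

1

1 → match
2 → no match — must start with 'qp'
3 → no match
4 → no match
5 → no match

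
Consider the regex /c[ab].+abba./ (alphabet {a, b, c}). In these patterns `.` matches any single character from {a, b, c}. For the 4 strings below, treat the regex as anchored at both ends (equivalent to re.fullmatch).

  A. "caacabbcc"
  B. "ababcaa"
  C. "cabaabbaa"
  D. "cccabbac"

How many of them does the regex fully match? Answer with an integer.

A → no match
B → no match — must start with "c"
C → match
D → no match
Total matched: 1

1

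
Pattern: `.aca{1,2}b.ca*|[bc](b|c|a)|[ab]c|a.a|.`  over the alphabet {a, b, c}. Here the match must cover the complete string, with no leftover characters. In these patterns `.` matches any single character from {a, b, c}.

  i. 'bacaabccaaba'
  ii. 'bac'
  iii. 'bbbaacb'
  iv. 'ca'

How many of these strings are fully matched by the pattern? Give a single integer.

i → no match
ii → no match
iii → no match
iv → match
Total matched: 1

1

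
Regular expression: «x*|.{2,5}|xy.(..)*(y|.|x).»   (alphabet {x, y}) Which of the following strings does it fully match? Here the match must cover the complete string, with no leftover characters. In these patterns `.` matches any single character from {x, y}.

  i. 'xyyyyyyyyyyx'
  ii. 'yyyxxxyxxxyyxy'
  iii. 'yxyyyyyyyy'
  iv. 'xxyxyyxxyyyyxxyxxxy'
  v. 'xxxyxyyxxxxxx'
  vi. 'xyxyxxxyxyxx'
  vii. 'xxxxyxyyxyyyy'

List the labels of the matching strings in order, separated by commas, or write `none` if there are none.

i → no match
ii → no match
iii → no match
iv → no match
v → no match
vi → no match
vii → no match

none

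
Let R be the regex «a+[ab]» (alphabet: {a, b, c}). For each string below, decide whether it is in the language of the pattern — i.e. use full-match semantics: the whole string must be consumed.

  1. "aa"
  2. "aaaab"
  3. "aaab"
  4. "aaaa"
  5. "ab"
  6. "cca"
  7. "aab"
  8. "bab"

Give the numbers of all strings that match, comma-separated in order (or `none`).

1 → match
2 → match
3 → match
4 → match
5 → match
6 → no match — must start with "a"
7 → match
8 → no match — must start with "a"

1, 2, 3, 4, 5, 7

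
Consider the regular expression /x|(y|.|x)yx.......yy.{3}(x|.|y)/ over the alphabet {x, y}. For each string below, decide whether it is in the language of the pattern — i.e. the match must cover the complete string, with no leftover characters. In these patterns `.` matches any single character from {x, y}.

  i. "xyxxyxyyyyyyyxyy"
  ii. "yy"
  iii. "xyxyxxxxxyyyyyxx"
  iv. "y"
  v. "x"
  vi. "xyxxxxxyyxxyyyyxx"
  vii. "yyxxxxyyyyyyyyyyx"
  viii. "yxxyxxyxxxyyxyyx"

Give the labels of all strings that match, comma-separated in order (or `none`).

i, iii, v

i → match
ii. "yy" → no match
iii → match
iv. "y" → no match
v. "x" → match
vi → no match
vii → no match
viii → no match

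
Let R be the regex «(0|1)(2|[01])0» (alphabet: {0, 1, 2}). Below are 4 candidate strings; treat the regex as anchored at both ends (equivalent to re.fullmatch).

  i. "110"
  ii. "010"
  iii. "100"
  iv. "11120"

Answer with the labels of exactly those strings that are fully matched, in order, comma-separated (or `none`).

i. "110" → match
ii. "010" → match
iii. "100" → match
iv. "11120" → no match

i, ii, iii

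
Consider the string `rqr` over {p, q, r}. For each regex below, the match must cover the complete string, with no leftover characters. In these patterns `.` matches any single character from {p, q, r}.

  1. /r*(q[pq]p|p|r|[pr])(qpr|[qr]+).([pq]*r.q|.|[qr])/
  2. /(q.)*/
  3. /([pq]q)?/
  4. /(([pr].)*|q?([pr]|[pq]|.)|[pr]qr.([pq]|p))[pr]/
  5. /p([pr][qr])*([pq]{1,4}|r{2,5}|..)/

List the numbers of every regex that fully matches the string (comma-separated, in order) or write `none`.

1 → no match
2 → no match
3 → no match
4 → match
5 → no match — must start with `p`

4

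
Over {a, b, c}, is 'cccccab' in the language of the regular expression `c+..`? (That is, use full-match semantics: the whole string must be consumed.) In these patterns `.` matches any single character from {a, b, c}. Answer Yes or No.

Yes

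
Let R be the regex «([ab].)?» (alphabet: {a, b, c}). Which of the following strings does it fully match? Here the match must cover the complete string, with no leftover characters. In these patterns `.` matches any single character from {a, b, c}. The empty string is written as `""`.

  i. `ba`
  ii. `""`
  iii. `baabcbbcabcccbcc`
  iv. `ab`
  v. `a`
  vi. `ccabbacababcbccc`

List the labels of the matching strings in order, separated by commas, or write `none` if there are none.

i → match
ii → match
iii → no match
iv → match
v → no match
vi → no match

i, ii, iv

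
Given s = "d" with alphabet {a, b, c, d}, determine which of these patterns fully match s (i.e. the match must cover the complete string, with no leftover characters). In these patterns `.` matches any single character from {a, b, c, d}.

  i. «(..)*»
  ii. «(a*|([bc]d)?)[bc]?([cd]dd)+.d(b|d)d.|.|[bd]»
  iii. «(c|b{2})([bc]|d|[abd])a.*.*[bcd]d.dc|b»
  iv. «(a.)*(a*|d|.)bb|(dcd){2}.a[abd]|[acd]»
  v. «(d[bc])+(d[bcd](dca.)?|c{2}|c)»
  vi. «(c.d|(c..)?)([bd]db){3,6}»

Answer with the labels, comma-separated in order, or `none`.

ii, iv

i → no match
ii → match
iii → no match
iv → match
v → no match
vi → no match — must end with "db"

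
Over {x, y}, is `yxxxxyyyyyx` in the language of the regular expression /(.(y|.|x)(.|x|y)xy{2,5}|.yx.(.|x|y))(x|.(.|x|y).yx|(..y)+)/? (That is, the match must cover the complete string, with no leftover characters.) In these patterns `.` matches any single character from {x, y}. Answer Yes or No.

No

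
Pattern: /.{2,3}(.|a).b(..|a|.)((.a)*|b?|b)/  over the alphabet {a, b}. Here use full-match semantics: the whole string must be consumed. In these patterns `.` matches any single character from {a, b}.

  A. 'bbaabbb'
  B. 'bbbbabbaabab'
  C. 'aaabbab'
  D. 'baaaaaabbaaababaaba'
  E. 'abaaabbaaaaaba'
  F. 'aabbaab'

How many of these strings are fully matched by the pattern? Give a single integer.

A → match
B → no match
C → match
D → no match
E → match
F → no match
Total matched: 3

3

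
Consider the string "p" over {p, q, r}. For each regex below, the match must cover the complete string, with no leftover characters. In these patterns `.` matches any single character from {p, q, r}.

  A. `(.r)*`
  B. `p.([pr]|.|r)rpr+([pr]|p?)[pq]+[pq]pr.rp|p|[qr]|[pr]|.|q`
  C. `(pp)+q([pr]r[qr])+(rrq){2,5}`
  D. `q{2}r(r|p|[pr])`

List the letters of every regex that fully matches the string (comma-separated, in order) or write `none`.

B

A → no match
B → match
C → no match — must start with "pp"
D → no match — must start with "q"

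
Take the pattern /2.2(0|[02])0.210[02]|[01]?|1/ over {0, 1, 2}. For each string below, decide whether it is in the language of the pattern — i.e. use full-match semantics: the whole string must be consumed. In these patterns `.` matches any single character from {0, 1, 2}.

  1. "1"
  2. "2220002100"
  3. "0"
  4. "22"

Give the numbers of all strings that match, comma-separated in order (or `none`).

1. "1" → match
2. "2220002100" → match
3. "0" → match
4. "22" → no match

1, 2, 3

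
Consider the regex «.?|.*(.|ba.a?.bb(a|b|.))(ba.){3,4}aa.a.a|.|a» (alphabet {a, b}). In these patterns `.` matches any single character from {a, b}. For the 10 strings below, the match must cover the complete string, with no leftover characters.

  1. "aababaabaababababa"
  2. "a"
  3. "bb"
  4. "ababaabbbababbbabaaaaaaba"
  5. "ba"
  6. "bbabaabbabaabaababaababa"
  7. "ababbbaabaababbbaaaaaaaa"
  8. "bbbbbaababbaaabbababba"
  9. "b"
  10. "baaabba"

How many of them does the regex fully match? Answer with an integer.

1 → no match
2. "a" → match
3. "bb" → no match
4 → no match
5. "ba" → no match
6 → match
7 → no match
8 → no match
9. "b" → match
10. "baaabba" → no match
Total matched: 3

3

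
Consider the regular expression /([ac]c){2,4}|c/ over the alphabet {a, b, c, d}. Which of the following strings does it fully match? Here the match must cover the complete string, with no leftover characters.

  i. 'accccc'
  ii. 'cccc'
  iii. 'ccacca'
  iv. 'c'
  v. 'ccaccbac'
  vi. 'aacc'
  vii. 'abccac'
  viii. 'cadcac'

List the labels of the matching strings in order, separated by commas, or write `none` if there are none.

i. 'accccc' → match
ii. 'cccc' → match
iii. 'ccacca' → no match — must end with 'c'
iv. 'c' → match
v. 'ccaccbac' → no match
vi. 'aacc' → no match
vii. 'abccac' → no match
viii. 'cadcac' → no match

i, ii, iv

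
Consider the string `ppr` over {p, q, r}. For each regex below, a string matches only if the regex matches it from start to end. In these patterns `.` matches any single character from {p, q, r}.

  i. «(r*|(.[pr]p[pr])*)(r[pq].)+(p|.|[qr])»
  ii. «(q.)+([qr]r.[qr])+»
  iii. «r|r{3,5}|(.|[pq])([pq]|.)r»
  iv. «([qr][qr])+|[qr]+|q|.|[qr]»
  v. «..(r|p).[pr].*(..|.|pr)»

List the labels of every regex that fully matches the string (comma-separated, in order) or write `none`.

iii

i → no match
ii → no match — must start with `q`
iii → match
iv → no match
v → no match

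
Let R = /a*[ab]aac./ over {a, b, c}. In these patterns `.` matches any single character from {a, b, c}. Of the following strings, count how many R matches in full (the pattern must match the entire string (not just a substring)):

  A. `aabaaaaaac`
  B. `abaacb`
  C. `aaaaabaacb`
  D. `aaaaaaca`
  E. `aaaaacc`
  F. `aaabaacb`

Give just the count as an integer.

5

A → no match
B → match
C → match
D → match
E → match
F → match
Total matched: 5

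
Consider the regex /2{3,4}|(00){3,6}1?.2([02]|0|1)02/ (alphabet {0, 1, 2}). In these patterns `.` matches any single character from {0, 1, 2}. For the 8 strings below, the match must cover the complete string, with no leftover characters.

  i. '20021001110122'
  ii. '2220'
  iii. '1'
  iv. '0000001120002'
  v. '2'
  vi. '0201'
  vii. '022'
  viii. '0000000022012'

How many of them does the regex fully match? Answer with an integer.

0

i → no match
ii. '2220' → no match
iii. '1' → no match
iv → no match
v. '2' → no match
vi. '0201' → no match
vii. '022' → no match
viii → no match
Total matched: 0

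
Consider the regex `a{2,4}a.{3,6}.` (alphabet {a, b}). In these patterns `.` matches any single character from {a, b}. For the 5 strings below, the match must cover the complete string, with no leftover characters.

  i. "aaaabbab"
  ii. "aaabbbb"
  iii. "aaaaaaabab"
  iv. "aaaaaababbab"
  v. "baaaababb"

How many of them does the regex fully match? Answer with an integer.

4

i → match
ii → match
iii → match
iv → match
v → no match — must start with "a"
Total matched: 4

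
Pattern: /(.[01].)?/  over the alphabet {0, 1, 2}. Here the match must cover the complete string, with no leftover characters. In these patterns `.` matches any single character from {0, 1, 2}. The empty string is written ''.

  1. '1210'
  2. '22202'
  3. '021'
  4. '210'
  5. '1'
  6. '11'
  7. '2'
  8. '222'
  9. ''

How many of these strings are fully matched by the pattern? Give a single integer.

2

1 → no match
2 → no match
3 → no match
4 → match
5 → no match
6 → no match
7 → no match
8 → no match
9 → match
Total matched: 2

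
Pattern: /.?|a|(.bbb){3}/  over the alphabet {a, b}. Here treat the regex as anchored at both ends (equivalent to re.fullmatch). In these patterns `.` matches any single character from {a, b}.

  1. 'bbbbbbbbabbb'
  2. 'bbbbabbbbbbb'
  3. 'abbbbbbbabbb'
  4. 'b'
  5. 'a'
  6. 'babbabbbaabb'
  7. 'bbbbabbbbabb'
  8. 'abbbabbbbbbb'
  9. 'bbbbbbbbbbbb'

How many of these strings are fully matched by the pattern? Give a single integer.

1 → match
2 → match
3 → match
4 → match
5 → match
6 → no match
7 → no match
8 → match
9 → match
Total matched: 7

7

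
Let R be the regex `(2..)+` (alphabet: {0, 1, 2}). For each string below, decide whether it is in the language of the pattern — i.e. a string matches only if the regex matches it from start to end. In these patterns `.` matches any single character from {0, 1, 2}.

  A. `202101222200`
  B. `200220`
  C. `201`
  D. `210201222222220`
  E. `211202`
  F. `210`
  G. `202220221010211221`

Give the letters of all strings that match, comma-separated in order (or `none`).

A. `202101222200` → no match
B. `200220` → match
C. `201` → match
D → match
E. `211202` → match
F. `210` → match
G → no match

B, C, D, E, F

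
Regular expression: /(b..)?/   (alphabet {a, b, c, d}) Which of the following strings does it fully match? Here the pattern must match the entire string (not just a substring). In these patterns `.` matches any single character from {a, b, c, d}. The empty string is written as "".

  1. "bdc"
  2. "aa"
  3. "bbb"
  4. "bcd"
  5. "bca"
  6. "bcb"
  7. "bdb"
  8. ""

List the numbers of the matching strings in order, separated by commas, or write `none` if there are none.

1 → match
2 → no match
3 → match
4 → match
5 → match
6 → match
7 → match
8 → match

1, 3, 4, 5, 6, 7, 8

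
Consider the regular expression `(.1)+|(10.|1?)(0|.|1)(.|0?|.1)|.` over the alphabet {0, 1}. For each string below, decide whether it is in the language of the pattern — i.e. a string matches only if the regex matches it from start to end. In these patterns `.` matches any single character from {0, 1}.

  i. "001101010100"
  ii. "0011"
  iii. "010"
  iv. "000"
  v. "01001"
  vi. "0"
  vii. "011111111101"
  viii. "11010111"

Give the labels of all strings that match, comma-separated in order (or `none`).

vi, vii, viii

i. "001101010100" → no match
ii. "0011" → no match
iii. "010" → no match
iv. "000" → no match
v. "01001" → no match
vi. "0" → match
vii. "011111111101" → match
viii. "11010111" → match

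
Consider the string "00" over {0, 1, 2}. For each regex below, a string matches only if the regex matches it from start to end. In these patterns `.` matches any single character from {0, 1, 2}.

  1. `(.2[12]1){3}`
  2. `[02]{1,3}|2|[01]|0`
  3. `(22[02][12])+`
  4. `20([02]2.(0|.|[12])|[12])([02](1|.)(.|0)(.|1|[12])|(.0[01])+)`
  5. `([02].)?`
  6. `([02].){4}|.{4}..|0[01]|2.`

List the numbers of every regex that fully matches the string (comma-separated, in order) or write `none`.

2, 5, 6

1 → no match — must end with "1"
2 → match
3 → no match — must start with "22"
4 → no match — must start with "20"
5 → match
6 → match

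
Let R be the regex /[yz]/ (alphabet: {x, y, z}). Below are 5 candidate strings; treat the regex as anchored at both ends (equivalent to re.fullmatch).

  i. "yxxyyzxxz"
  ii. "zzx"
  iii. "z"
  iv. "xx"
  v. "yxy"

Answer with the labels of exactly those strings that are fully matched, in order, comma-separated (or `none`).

iii

i. "yxxyyzxxz" → no match
ii. "zzx" → no match
iii. "z" → match
iv. "xx" → no match
v. "yxy" → no match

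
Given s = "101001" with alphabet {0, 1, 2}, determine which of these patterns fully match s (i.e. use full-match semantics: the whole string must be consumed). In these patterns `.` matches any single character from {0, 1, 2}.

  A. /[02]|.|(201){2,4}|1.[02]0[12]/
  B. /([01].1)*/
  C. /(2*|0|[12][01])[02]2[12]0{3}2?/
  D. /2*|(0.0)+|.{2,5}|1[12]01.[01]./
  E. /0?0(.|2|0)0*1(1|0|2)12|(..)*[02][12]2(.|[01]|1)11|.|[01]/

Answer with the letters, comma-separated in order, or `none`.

A → no match
B → match
C → no match
D → no match
E → no match

B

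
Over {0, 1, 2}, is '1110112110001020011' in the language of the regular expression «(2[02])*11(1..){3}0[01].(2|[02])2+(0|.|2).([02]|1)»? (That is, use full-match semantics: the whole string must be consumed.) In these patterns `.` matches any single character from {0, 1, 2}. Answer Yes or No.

No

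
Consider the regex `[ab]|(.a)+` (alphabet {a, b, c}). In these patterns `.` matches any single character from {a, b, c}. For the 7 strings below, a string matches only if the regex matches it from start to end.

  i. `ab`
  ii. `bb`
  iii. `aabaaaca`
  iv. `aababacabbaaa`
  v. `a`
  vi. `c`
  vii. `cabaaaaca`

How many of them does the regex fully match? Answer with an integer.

i → no match
ii → no match
iii → match
iv → no match
v → match
vi → no match
vii → no match
Total matched: 2

2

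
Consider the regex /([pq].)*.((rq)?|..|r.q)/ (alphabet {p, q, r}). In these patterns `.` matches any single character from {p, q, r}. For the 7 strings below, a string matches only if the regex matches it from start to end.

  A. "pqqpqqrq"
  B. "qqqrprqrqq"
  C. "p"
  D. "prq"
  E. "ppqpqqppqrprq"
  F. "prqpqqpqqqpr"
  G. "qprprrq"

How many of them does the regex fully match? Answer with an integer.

A → no match
B → match
C → match
D → match
E → match
F → no match
G → no match
Total matched: 4

4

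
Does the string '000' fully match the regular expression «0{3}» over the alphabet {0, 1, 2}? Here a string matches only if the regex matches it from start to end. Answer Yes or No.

Yes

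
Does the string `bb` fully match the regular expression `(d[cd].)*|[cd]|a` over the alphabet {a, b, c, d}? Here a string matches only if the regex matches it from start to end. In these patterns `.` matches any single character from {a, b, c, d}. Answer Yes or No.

No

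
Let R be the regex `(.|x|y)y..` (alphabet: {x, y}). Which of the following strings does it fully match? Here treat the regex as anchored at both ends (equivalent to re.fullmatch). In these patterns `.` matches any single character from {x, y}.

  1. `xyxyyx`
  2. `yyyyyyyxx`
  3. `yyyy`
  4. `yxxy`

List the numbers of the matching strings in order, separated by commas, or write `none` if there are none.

1 → no match
2 → no match
3 → match
4 → no match

3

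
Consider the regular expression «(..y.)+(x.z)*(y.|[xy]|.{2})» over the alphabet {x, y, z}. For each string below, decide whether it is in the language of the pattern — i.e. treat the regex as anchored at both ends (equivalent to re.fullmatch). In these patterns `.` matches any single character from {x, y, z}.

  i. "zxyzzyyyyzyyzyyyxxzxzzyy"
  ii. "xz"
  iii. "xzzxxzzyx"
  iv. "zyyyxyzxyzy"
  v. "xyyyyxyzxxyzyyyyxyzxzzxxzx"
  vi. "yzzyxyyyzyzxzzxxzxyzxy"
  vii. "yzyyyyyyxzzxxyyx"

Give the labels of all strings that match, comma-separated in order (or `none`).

i, iv, v

i → match
ii → no match
iii → no match
iv → match
v → match
vi → no match
vii → no match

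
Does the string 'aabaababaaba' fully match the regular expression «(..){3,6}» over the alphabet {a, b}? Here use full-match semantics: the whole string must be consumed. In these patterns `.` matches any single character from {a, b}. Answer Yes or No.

Yes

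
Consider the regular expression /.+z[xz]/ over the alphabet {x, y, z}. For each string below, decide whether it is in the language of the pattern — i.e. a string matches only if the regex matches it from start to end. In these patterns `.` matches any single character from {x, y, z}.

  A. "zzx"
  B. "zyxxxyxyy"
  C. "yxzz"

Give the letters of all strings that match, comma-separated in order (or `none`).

A. "zzx" → match
B. "zyxxxyxyy" → no match
C. "yxzz" → match

A, C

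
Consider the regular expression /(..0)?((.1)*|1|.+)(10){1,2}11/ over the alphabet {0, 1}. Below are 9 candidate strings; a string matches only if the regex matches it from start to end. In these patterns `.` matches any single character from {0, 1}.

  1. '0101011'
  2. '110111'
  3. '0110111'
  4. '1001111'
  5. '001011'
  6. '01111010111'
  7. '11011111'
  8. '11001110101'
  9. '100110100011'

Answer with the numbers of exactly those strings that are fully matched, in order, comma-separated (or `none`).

1 → match
2 → no match — must end with '1011'
3 → no match — must end with '1011'
4 → no match — must end with '1011'
5 → match
6 → no match — must end with '1011'
7 → no match — must end with '1011'
8 → no match — must end with '1011'
9 → no match — must end with '1011'

1, 5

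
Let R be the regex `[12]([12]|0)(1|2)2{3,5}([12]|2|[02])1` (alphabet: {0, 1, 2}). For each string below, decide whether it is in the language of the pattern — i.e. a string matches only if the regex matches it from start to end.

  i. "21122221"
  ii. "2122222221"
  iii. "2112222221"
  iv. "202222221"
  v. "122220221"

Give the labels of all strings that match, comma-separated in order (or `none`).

i → match
ii → match
iii → match
iv → match
v → no match

i, ii, iii, iv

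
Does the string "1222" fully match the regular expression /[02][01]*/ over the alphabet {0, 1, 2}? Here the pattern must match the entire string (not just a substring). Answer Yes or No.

No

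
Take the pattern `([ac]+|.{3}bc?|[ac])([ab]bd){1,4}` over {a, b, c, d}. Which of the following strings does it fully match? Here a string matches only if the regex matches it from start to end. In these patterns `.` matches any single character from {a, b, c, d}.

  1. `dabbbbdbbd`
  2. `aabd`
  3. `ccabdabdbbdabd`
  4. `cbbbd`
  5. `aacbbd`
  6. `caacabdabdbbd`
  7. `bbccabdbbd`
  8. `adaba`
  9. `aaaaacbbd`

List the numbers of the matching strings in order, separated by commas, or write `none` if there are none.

1, 2, 3, 5, 6, 9

1 → match
2 → match
3 → match
4 → no match
5 → match
6 → match
7 → no match
8 → no match — must end with `bd`
9 → match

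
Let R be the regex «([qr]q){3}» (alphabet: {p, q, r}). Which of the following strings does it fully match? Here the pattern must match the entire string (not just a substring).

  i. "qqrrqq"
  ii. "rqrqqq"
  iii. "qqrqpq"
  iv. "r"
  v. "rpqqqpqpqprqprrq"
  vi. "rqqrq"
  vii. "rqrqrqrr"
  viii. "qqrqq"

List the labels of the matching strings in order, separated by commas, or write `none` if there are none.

ii

i → no match
ii → match
iii → no match
iv → no match — must end with "q"
v → no match
vi → no match
vii → no match — must end with "q"
viii → no match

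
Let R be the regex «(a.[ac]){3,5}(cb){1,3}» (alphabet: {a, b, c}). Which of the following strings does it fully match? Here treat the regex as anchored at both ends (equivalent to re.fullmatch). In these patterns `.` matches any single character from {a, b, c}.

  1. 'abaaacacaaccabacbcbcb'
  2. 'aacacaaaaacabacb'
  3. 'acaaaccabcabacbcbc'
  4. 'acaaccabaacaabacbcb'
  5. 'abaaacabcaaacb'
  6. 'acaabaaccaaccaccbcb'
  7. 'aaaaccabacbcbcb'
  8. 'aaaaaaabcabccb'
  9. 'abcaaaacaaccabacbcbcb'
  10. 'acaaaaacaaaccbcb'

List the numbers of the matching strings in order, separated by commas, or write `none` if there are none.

1, 4, 5, 7, 8, 9, 10

1 → match
2 → no match
3 → no match — must end with 'cb'
4 → match
5 → match
6 → no match
7 → match
8 → match
9 → match
10 → match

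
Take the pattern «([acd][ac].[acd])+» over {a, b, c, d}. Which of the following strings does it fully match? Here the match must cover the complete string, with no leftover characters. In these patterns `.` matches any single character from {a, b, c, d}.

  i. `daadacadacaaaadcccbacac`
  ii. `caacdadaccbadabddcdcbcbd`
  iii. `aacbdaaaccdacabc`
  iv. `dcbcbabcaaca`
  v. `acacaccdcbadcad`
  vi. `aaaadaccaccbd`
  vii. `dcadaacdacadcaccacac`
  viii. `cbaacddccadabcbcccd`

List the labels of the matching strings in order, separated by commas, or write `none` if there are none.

i → no match
ii → no match
iii → no match
iv → no match
v → no match
vi → no match
vii → match
viii → no match

vii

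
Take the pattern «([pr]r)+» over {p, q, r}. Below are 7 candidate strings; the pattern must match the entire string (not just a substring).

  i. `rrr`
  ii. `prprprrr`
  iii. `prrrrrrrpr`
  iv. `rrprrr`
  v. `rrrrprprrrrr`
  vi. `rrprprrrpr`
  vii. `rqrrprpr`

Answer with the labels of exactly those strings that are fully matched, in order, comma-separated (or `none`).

ii, iii, iv, v, vi

i → no match
ii → match
iii → match
iv → match
v → match
vi → match
vii → no match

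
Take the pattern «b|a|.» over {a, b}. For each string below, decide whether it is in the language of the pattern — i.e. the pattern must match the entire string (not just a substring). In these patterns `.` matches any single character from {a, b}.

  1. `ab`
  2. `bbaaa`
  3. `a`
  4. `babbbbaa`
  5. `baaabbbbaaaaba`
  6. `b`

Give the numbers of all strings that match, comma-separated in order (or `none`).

1 → no match
2 → no match
3 → match
4 → no match
5 → no match
6 → match

3, 6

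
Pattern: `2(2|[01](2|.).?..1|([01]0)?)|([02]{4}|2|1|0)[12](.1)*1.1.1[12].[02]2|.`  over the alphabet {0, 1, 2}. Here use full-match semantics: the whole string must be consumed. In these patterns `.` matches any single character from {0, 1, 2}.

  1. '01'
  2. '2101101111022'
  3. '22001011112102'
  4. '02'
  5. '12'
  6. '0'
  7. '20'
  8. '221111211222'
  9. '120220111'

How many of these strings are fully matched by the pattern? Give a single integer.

2

1 → no match
2 → match
3 → no match
4 → no match
5 → no match
6 → match
7 → no match
8 → no match
9 → no match
Total matched: 2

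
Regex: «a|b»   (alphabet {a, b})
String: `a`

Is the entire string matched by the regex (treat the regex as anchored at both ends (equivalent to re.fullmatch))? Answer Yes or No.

Yes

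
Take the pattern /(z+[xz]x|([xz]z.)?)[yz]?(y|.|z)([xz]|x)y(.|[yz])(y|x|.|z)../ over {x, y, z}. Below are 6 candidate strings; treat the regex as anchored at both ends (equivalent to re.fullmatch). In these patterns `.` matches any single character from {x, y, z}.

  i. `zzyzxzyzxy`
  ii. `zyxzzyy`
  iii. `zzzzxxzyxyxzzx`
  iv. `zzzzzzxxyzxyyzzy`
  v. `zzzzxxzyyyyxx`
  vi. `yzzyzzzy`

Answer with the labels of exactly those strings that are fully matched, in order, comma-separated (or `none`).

iii, iv, vi

i → no match
ii → no match
iii → match
iv → match
v → no match
vi → match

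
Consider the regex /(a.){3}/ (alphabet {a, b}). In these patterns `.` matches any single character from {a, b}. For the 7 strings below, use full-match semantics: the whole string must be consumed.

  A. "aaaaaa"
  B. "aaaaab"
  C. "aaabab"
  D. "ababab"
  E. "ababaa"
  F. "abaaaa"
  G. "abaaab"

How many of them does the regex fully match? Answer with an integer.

A. "aaaaaa" → match
B. "aaaaab" → match
C. "aaabab" → match
D. "ababab" → match
E. "ababaa" → match
F. "abaaaa" → match
G. "abaaab" → match
Total matched: 7

7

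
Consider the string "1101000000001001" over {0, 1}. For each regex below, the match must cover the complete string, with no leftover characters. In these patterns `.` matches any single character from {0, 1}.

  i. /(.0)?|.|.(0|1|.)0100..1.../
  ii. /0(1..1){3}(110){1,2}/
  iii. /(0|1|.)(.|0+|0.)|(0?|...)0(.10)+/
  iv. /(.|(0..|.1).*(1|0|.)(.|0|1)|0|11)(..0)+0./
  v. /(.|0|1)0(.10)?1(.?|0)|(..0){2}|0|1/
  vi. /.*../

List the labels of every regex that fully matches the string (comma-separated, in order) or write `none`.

i → no match
ii → no match — must start with "01"
iii → no match
iv → match
v → no match
vi → match

iv, vi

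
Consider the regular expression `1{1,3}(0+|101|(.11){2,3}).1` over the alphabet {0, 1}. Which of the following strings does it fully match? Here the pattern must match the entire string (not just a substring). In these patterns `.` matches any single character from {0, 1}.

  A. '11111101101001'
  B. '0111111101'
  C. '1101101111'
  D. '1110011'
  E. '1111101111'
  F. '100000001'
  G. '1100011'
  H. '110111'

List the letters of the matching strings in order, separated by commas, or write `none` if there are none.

C, D, E, F, G, H

A → no match
B → no match — must start with '1'
C → match
D → match
E → match
F → match
G → match
H → match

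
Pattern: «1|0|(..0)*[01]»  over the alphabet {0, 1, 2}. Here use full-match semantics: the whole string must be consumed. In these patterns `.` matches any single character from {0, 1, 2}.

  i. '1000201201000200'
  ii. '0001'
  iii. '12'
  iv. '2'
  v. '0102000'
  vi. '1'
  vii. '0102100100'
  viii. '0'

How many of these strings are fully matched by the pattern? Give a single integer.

6

i → match
ii. '0001' → match
iii. '12' → no match
iv. '2' → no match
v. '0102000' → match
vi. '1' → match
vii. '0102100100' → match
viii. '0' → match
Total matched: 6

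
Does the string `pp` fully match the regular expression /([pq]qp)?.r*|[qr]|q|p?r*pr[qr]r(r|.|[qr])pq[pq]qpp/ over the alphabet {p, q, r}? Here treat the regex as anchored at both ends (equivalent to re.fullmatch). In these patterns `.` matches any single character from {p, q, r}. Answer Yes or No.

No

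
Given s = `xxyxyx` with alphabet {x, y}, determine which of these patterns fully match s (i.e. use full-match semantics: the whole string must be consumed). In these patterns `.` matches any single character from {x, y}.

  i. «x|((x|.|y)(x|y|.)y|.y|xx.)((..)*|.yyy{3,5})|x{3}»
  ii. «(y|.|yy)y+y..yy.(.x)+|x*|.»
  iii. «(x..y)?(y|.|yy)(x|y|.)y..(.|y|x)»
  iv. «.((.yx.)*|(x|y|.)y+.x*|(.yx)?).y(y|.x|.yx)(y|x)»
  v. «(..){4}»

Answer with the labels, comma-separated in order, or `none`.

i → no match
ii → no match
iii → match
iv → no match
v → no match

iii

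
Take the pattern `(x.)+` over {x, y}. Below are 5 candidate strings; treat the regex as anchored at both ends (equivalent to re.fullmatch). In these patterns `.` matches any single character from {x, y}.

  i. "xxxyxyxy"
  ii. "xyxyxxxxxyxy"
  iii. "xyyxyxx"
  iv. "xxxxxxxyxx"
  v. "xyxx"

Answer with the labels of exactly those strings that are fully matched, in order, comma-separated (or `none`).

i, ii, iv, v

i → match
ii → match
iii → no match
iv → match
v → match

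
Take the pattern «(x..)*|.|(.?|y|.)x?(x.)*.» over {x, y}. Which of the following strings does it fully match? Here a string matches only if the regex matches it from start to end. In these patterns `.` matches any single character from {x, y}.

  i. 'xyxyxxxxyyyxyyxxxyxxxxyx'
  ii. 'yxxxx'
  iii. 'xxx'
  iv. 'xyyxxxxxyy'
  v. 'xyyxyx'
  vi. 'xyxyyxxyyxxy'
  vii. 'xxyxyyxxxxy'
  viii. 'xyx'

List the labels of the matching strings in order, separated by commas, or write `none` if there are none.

i → no match
ii → match
iii → match
iv → no match
v → match
vi → no match
vii → no match
viii → match

ii, iii, v, viii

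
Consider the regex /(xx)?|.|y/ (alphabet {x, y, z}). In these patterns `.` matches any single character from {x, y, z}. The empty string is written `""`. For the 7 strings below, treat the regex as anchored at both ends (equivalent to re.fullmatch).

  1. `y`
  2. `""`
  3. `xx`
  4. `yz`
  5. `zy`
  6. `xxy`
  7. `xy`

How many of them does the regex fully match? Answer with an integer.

1 → match
2 → match
3 → match
4 → no match
5 → no match
6 → no match
7 → no match
Total matched: 3

3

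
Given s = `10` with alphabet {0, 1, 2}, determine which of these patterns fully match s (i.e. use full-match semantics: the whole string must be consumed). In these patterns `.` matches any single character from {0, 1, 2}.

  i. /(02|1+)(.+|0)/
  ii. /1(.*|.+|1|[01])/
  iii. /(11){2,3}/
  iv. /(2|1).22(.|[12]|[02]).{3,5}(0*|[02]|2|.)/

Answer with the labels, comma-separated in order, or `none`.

i, ii

i → match
ii → match
iii → no match — must start with `11`
iv → no match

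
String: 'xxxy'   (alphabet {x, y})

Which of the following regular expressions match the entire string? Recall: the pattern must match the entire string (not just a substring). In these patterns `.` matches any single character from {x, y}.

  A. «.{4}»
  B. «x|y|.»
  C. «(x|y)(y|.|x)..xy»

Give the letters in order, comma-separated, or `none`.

A → match
B → no match
C → no match

A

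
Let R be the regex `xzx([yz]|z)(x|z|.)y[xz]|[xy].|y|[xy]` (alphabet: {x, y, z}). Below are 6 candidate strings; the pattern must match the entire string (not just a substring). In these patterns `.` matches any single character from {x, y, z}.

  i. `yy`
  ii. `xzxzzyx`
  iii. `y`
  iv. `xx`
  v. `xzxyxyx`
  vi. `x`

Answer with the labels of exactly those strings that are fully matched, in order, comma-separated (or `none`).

i → match
ii → match
iii → match
iv → match
v → match
vi → match

i, ii, iii, iv, v, vi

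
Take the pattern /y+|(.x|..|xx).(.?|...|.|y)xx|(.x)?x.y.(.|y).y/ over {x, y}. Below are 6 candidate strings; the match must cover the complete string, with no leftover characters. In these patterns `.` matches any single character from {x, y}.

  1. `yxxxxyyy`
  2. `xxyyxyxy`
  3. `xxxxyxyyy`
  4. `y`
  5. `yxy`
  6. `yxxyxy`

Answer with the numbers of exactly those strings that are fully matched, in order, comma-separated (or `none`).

1. `yxxxxyyy` → no match
2. `xxyyxyxy` → no match
3. `xxxxyxyyy` → match
4. `y` → match
5. `yxy` → no match
6. `yxxyxy` → no match

3, 4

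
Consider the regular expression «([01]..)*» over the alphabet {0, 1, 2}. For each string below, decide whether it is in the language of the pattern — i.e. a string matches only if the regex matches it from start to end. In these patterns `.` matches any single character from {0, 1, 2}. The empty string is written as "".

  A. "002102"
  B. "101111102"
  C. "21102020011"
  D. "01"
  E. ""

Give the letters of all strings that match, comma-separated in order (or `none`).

A, B, E

A → match
B → match
C → no match
D → no match
E → match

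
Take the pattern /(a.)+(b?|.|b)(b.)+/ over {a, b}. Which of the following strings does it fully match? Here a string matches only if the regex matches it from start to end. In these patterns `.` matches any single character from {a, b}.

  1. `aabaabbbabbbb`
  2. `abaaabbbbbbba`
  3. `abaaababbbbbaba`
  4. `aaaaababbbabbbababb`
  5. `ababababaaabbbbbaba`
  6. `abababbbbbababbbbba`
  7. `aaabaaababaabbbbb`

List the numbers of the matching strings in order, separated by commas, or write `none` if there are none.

1 → no match
2 → match
3 → match
4 → match
5 → match
6 → match
7 → match

2, 3, 4, 5, 6, 7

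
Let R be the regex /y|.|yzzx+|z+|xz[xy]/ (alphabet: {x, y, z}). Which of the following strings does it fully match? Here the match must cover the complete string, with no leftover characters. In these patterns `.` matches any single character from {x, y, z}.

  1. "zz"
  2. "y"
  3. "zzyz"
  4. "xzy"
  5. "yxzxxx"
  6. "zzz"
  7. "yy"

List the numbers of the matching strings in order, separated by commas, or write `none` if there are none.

1 → match
2 → match
3 → no match
4 → match
5 → no match
6 → match
7 → no match

1, 2, 4, 6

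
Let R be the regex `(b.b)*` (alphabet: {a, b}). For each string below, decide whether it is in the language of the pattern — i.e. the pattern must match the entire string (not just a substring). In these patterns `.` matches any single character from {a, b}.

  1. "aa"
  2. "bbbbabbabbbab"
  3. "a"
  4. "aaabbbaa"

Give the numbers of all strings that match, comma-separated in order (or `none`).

none

1 → no match
2 → no match
3 → no match
4 → no match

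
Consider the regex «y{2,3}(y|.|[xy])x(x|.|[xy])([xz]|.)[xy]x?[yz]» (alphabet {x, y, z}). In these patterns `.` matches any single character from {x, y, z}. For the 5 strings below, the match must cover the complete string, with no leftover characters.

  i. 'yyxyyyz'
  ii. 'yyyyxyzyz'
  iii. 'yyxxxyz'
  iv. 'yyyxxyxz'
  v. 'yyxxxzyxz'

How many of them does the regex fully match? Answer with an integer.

i → no match
ii → match
iii → no match
iv → match
v → match
Total matched: 3

3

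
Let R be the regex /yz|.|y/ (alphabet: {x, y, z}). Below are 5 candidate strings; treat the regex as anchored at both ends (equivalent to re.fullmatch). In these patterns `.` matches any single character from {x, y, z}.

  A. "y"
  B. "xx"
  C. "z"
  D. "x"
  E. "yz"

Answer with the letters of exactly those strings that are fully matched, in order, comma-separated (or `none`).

A → match
B → no match
C → match
D → match
E → match

A, C, D, E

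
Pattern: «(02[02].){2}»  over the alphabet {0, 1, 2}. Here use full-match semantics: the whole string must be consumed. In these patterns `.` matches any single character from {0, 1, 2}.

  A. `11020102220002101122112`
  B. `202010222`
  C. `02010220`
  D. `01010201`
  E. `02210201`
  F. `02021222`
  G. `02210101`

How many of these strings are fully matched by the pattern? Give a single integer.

A → no match — must start with `02`
B → no match — must start with `02`
C → match
D → no match — must start with `02`
E → match
F → no match
G → no match
Total matched: 2

2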